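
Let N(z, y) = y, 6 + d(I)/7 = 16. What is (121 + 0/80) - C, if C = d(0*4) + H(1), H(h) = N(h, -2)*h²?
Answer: 53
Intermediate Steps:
d(I) = 70 (d(I) = -42 + 7*16 = -42 + 112 = 70)
H(h) = -2*h²
C = 68 (C = 70 - 2*1² = 70 - 2*1 = 70 - 2 = 68)
(121 + 0/80) - C = (121 + 0/80) - 1*68 = (121 + 0*(1/80)) - 68 = (121 + 0) - 68 = 121 - 68 = 53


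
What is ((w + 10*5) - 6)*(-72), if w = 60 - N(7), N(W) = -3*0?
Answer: -7488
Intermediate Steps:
N(W) = 0
w = 60 (w = 60 - 1*0 = 60 + 0 = 60)
((w + 10*5) - 6)*(-72) = ((60 + 10*5) - 6)*(-72) = ((60 + 50) - 6)*(-72) = (110 - 6)*(-72) = 104*(-72) = -7488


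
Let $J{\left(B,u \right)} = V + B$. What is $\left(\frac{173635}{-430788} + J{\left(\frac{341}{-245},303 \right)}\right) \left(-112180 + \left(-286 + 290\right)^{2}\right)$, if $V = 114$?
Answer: $- \frac{110691562949279}{8795255} \approx -1.2585 \cdot 10^{7}$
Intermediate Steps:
$J{\left(B,u \right)} = 114 + B$
$\left(\frac{173635}{-430788} + J{\left(\frac{341}{-245},303 \right)}\right) \left(-112180 + \left(-286 + 290\right)^{2}\right) = \left(\frac{173635}{-430788} + \left(114 + \frac{341}{-245}\right)\right) \left(-112180 + \left(-286 + 290\right)^{2}\right) = \left(173635 \left(- \frac{1}{430788}\right) + \left(114 + 341 \left(- \frac{1}{245}\right)\right)\right) \left(-112180 + 4^{2}\right) = \left(- \frac{173635}{430788} + \left(114 - \frac{341}{245}\right)\right) \left(-112180 + 16\right) = \left(- \frac{173635}{430788} + \frac{27589}{245}\right) \left(-112164\right) = \frac{11842469557}{105543060} \left(-112164\right) = - \frac{110691562949279}{8795255}$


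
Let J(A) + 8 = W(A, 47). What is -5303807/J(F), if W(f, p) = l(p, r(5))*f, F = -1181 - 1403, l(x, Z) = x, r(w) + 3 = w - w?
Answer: 5303807/121456 ≈ 43.669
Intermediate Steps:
r(w) = -3 (r(w) = -3 + (w - w) = -3 + 0 = -3)
F = -2584
W(f, p) = f*p (W(f, p) = p*f = f*p)
J(A) = -8 + 47*A (J(A) = -8 + A*47 = -8 + 47*A)
-5303807/J(F) = -5303807/(-8 + 47*(-2584)) = -5303807/(-8 - 121448) = -5303807/(-121456) = -5303807*(-1/121456) = 5303807/121456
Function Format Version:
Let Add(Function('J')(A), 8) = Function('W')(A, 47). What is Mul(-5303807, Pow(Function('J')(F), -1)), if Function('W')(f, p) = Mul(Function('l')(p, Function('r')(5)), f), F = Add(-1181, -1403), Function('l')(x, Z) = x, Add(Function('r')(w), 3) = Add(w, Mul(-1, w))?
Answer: Rational(5303807, 121456) ≈ 43.669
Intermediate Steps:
Function('r')(w) = -3 (Function('r')(w) = Add(-3, Add(w, Mul(-1, w))) = Add(-3, 0) = -3)
F = -2584
Function('W')(f, p) = Mul(f, p) (Function('W')(f, p) = Mul(p, f) = Mul(f, p))
Function('J')(A) = Add(-8, Mul(47, A)) (Function('J')(A) = Add(-8, Mul(A, 47)) = Add(-8, Mul(47, A)))
Mul(-5303807, Pow(Function('J')(F), -1)) = Mul(-5303807, Pow(Add(-8, Mul(47, -2584)), -1)) = Mul(-5303807, Pow(Add(-8, -121448), -1)) = Mul(-5303807, Pow(-121456, -1)) = Mul(-5303807, Rational(-1, 121456)) = Rational(5303807, 121456)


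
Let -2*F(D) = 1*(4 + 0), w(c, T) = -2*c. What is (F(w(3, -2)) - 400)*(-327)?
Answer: 131454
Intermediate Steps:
F(D) = -2 (F(D) = -(4 + 0)/2 = -4/2 = -½*4 = -2)
(F(w(3, -2)) - 400)*(-327) = (-2 - 400)*(-327) = -402*(-327) = 131454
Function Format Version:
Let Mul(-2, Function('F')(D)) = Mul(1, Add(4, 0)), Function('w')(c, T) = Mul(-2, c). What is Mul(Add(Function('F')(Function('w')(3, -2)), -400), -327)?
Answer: 131454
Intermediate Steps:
Function('F')(D) = -2 (Function('F')(D) = Mul(Rational(-1, 2), Mul(1, Add(4, 0))) = Mul(Rational(-1, 2), Mul(1, 4)) = Mul(Rational(-1, 2), 4) = -2)
Mul(Add(Function('F')(Function('w')(3, -2)), -400), -327) = Mul(Add(-2, -400), -327) = Mul(-402, -327) = 131454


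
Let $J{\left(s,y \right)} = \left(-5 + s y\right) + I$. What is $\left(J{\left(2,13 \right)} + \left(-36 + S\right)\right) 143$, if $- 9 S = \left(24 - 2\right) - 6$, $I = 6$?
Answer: $- \frac{13871}{9} \approx -1541.2$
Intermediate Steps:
$J{\left(s,y \right)} = 1 + s y$ ($J{\left(s,y \right)} = \left(-5 + s y\right) + 6 = 1 + s y$)
$S = - \frac{16}{9}$ ($S = - \frac{\left(24 - 2\right) - 6}{9} = - \frac{22 - 6}{9} = \left(- \frac{1}{9}\right) 16 = - \frac{16}{9} \approx -1.7778$)
$\left(J{\left(2,13 \right)} + \left(-36 + S\right)\right) 143 = \left(\left(1 + 2 \cdot 13\right) - \frac{340}{9}\right) 143 = \left(\left(1 + 26\right) - \frac{340}{9}\right) 143 = \left(27 - \frac{340}{9}\right) 143 = \left(- \frac{97}{9}\right) 143 = - \frac{13871}{9}$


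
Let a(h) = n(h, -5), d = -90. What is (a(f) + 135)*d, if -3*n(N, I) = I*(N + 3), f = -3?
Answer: -12150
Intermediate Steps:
n(N, I) = -I*(3 + N)/3 (n(N, I) = -I*(N + 3)/3 = -I*(3 + N)/3)
a(h) = 5 + 5*h/3 (a(h) = -⅓*(-5)*(3 + h) = 5 + 5*h/3)
(a(f) + 135)*d = ((5 + (5/3)*(-3)) + 135)*(-90) = ((5 - 5) + 135)*(-90) = (0 + 135)*(-90) = 135*(-90) = -12150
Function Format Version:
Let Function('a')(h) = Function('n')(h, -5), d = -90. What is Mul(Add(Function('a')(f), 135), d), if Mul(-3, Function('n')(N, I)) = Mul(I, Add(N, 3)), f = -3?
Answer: -12150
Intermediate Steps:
Function('n')(N, I) = Mul(Rational(-1, 3), I, Add(3, N)) (Function('n')(N, I) = Mul(Rational(-1, 3), Mul(I, Add(N, 3))) = Mul(Rational(-1, 3), Mul(I, Add(3, N))) = Mul(Rational(-1, 3), I, Add(3, N)))
Function('a')(h) = Add(5, Mul(Rational(5, 3), h)) (Function('a')(h) = Mul(Rational(-1, 3), -5, Add(3, h)) = Add(5, Mul(Rational(5, 3), h)))
Mul(Add(Function('a')(f), 135), d) = Mul(Add(Add(5, Mul(Rational(5, 3), -3)), 135), -90) = Mul(Add(Add(5, -5), 135), -90) = Mul(Add(0, 135), -90) = Mul(135, -90) = -12150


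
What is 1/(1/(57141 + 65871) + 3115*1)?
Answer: 123012/383182381 ≈ 0.00032103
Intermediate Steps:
1/(1/(57141 + 65871) + 3115*1) = 1/(1/123012 + 3115) = 1/(383182381/123012) = 123012/383182381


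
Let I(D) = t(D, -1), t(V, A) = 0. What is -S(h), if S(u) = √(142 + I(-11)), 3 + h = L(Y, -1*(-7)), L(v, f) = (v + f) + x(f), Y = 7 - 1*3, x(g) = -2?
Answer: -√142 ≈ -11.916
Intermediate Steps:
I(D) = 0
Y = 4 (Y = 7 - 3 = 4)
L(v, f) = -2 + f + v (L(v, f) = (v + f) - 2 = (f + v) - 2 = -2 + f + v)
h = 6 (h = -3 + (-2 - 1*(-7) + 4) = -3 + (-2 + 7 + 4) = -3 + 9 = 6)
S(u) = √142 (S(u) = √(142 + 0) = √142)
-S(h) = -√142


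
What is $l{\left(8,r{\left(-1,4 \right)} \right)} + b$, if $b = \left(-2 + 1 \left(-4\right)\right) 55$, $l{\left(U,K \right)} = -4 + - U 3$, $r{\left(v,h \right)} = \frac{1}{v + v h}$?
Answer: $-358$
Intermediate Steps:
$r{\left(v,h \right)} = \frac{1}{v + h v}$
$l{\left(U,K \right)} = -4 - 3 U$
$b = -330$ ($b = \left(-2 - 4\right) 55 = \left(-6\right) 55 = -330$)
$l{\left(8,r{\left(-1,4 \right)} \right)} + b = \left(-4 - 24\right) - 330 = -28 - 330 = -358$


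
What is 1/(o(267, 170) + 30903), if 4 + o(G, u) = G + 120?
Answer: 1/31286 ≈ 3.1963e-5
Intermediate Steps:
o(G, u) = 116 + G (o(G, u) = -4 + (G + 120) = -4 + (120 + G) = 116 + G)
1/(o(267, 170) + 30903) = 1/((116 + 267) + 30903) = 1/(383 + 30903) = 1/31286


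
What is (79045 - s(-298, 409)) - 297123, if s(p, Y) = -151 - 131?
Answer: -217796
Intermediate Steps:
s(p, Y) = -282
(79045 - s(-298, 409)) - 297123 = (79045 - 1*(-282)) - 297123 = (79045 + 282) - 297123 = 79327 - 297123 = -217796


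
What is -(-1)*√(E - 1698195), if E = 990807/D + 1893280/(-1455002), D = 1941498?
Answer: I*√376431826464193515985175175606/470813912166 ≈ 1303.1*I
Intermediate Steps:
E = -372362194471/470813912166 (E = 990807/1941498 + 1893280/(-1455002) = 990807*(1/1941498) + 1893280*(-1/1455002) = 330269/647166 - 946640/727501 = -372362194471/470813912166 ≈ -0.79089)
-(-1)*√(E - 1698195) = -(-1)*√(-372362194471/470813912166 - 1698195) = -(-1)*√(-799534203932934841/470813912166) = -(-1)*I*√376431826464193515985175175606/470813912166 = I*√376431826464193515985175175606/470813912166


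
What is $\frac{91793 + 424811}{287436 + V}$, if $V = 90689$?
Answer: $\frac{46964}{34375} \approx 1.3662$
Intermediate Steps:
$\frac{91793 + 424811}{287436 + V} = \frac{91793 + 424811}{287436 + 90689} = \frac{516604}{378125} = 516604 \cdot \frac{1}{378125} = \frac{46964}{34375}$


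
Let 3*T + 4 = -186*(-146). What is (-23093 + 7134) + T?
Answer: -20725/3 ≈ -6908.3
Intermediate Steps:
T = 27152/3 (T = -4/3 + (-186*(-146))/3 = -4/3 + (1/3)*27156 = -4/3 + 9052 = 27152/3 ≈ 9050.7)
(-23093 + 7134) + T = (-23093 + 7134) + 27152/3 = -15959 + 27152/3 = -20725/3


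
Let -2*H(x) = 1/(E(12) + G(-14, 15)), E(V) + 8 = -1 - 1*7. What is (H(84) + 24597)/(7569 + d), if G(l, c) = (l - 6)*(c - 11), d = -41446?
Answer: -4722625/6504384 ≈ -0.72607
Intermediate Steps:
E(V) = -16 (E(V) = -8 + (-1 - 1*7) = -8 + (-1 - 7) = -8 - 8 = -16)
G(l, c) = (-11 + c)*(-6 + l) (G(l, c) = (-6 + l)*(-11 + c) = (-11 + c)*(-6 + l))
H(x) = 1/192 (H(x) = -1/(2*(-16 + (66 - 11*(-14) - 6*15 + 15*(-14)))) = -1/(2*(-16 + (66 + 154 - 90 - 210))) = -1/(2*(-16 - 80)) = -1/2/(-96) = -1/2*(-1/96) = 1/192)
(H(84) + 24597)/(7569 + d) = (1/192 + 24597)/(7569 - 41446) = (4722625/192)/(-33877) = (4722625/192)*(-1/33877) = -4722625/6504384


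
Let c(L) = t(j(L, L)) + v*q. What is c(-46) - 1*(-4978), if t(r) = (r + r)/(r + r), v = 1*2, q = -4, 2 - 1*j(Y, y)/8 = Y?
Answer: 4971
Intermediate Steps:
j(Y, y) = 16 - 8*Y
v = 2
t(r) = 1 (t(r) = (2*r)/((2*r)) = (2*r)*(1/(2*r)) = 1)
c(L) = -7 (c(L) = 1 + 2*(-4) = 1 - 8 = -7)
c(-46) - 1*(-4978) = -7 - 1*(-4978) = -7 + 4978 = 4971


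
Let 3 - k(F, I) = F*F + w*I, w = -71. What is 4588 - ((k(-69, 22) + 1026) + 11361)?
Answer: -4603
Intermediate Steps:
k(F, I) = 3 - F² + 71*I (k(F, I) = 3 - (F*F - 71*I) = 3 - (F² - 71*I) = 3 + (-F² + 71*I) = 3 - F² + 71*I)
4588 - ((k(-69, 22) + 1026) + 11361) = 4588 - (((3 - 1*(-69)² + 71*22) + 1026) + 11361) = 4588 - (((3 - 1*4761 + 1562) + 1026) + 11361) = 4588 - (((3 - 4761 + 1562) + 1026) + 11361) = 4588 - ((-3196 + 1026) + 11361) = 4588 - (-2170 + 11361) = 4588 - 1*9191 = 4588 - 9191 = -4603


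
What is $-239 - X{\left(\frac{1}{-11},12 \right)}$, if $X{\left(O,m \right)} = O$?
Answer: $- \frac{2628}{11} \approx -238.91$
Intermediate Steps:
$-239 - X{\left(\frac{1}{-11},12 \right)} = -239 - \frac{1}{-11} = -239 - - \frac{1}{11} = -239 + \frac{1}{11} = - \frac{2628}{11}$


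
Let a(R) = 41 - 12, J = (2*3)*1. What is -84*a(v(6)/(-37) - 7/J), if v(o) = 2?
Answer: -2436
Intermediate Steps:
J = 6 (J = 6*1 = 6)
a(R) = 29
-84*a(v(6)/(-37) - 7/J) = -84*29 = -2436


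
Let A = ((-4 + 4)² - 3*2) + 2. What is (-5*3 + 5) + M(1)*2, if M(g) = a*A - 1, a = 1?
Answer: -20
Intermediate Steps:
A = -4 (A = (0² - 6) + 2 = (0 - 6) + 2 = -6 + 2 = -4)
M(g) = -5 (M(g) = 1*(-4) - 1 = -4 - 1 = -5)
(-5*3 + 5) + M(1)*2 = (-5*3 + 5) - 5*2 = (-15 + 5) - 10 = -10 - 10 = -20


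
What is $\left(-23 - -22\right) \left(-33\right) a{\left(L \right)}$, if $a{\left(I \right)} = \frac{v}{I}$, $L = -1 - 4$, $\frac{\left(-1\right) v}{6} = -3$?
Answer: $- \frac{594}{5} \approx -118.8$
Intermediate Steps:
$v = 18$ ($v = \left(-6\right) \left(-3\right) = 18$)
$L = -5$ ($L = -1 - 4 = -5$)
$a{\left(I \right)} = \frac{18}{I}$
$\left(-23 - -22\right) \left(-33\right) a{\left(L \right)} = \left(-23 - -22\right) \left(-33\right) \frac{18}{-5} = \left(-23 + 22\right) \left(-33\right) 18 \left(- \frac{1}{5}\right) = \left(-1\right) \left(-33\right) \left(- \frac{18}{5}\right) = 33 \left(- \frac{18}{5}\right) = - \frac{594}{5}$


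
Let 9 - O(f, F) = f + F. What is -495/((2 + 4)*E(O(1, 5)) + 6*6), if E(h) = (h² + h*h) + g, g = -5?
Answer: -165/38 ≈ -4.3421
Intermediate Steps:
O(f, F) = 9 - F - f (O(f, F) = 9 - (f + F) = 9 - (F + f) = 9 + (-F - f) = 9 - F - f)
E(h) = -5 + 2*h² (E(h) = (h² + h*h) - 5 = (h² + h²) - 5 = 2*h² - 5 = -5 + 2*h²)
-495/((2 + 4)*E(O(1, 5)) + 6*6) = -495/((2 + 4)*(-5 + 2*(9 - 1*5 - 1*1)²) + 6*6) = -495/(6*(-5 + 2*(9 - 5 - 1)²) + 36) = -495/(6*(-5 + 2*3²) + 36) = -495/(6*(-5 + 2*9) + 36) = -495/(6*(-5 + 18) + 36) = -495/(6*13 + 36) = -495/(78 + 36) = -495/114 = -495*1/114 = -165/38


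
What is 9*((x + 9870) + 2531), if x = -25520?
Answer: -118071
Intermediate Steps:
9*((x + 9870) + 2531) = 9*((-25520 + 9870) + 2531) = 9*(-15650 + 2531) = 9*(-13119) = -118071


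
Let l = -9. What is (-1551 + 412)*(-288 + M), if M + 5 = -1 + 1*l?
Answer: 345117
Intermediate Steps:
M = -15 (M = -5 + (-1 + 1*(-9)) = -5 + (-1 - 9) = -5 - 10 = -15)
(-1551 + 412)*(-288 + M) = (-1551 + 412)*(-288 - 15) = -1139*(-303) = 345117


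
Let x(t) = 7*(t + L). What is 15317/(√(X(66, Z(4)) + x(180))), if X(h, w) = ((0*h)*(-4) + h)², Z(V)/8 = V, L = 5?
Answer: 15317*√5651/5651 ≈ 203.76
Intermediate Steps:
Z(V) = 8*V
x(t) = 35 + 7*t (x(t) = 7*(t + 5) = 7*(5 + t) = 35 + 7*t)
X(h, w) = h² (X(h, w) = (0*(-4) + h)² = (0 + h)² = h²)
15317/(√(X(66, Z(4)) + x(180))) = 15317/(√(66² + (35 + 7*180))) = 15317/(√(4356 + (35 + 1260))) = 15317/(√(4356 + 1295)) = 15317/(√5651) = 15317*(√5651/5651) = 15317*√5651/5651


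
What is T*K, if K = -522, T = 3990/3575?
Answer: -416556/715 ≈ -582.60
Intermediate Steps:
T = 798/715 (T = 3990*(1/3575) = 798/715 ≈ 1.1161)
T*K = (798/715)*(-522) = -416556/715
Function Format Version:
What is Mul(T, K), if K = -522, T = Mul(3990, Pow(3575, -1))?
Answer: Rational(-416556, 715) ≈ -582.60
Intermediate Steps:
T = Rational(798, 715) (T = Mul(3990, Rational(1, 3575)) = Rational(798, 715) ≈ 1.1161)
Mul(T, K) = Mul(Rational(798, 715), -522) = Rational(-416556, 715)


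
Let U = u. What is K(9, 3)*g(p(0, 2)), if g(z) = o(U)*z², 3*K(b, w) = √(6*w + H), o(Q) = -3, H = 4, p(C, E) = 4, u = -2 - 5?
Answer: -16*√22 ≈ -75.047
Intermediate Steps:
u = -7
U = -7
K(b, w) = √(4 + 6*w)/3 (K(b, w) = √(6*w + 4)/3 = √(4 + 6*w)/3)
g(z) = -3*z²
K(9, 3)*g(p(0, 2)) = (√(4 + 6*3)/3)*(-3*4²) = (√(4 + 18)/3)*(-3*16) = (√22/3)*(-48) = -16*√22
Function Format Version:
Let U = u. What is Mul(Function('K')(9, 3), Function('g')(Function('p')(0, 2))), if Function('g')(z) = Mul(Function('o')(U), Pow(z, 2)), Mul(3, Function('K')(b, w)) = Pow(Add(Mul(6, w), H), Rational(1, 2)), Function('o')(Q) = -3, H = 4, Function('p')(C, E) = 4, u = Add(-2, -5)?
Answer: Mul(-16, Pow(22, Rational(1, 2))) ≈ -75.047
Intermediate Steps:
u = -7
U = -7
Function('K')(b, w) = Mul(Rational(1, 3), Pow(Add(4, Mul(6, w)), Rational(1, 2))) (Function('K')(b, w) = Mul(Rational(1, 3), Pow(Add(Mul(6, w), 4), Rational(1, 2))) = Mul(Rational(1, 3), Pow(Add(4, Mul(6, w)), Rational(1, 2))))
Function('g')(z) = Mul(-3, Pow(z, 2))
Mul(Function('K')(9, 3), Function('g')(Function('p')(0, 2))) = Mul(Mul(Rational(1, 3), Pow(Add(4, Mul(6, 3)), Rational(1, 2))), Mul(-3, Pow(4, 2))) = Mul(Mul(Rational(1, 3), Pow(Add(4, 18), Rational(1, 2))), Mul(-3, 16)) = Mul(Mul(Rational(1, 3), Pow(22, Rational(1, 2))), -48) = Mul(-16, Pow(22, Rational(1, 2)))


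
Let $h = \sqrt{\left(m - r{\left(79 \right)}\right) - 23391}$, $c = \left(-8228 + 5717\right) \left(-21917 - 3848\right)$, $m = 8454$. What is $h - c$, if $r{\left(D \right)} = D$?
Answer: $-64695915 + 2 i \sqrt{3754} \approx -6.4696 \cdot 10^{7} + 122.54 i$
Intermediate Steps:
$c = 64695915$ ($c = \left(-2511\right) \left(-25765\right) = 64695915$)
$h = 2 i \sqrt{3754}$ ($h = \sqrt{\left(8454 - 79\right) - 23391} = \sqrt{8375 - 23391} = \sqrt{-15016} = 2 i \sqrt{3754} \approx 122.54 i$)
$h - c = 2 i \sqrt{3754} - 64695915 = -64695915 + 2 i \sqrt{3754}$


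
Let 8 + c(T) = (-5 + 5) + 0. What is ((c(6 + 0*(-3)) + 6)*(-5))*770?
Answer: 7700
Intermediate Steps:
c(T) = -8 (c(T) = -8 + ((-5 + 5) + 0) = -8 + (0 + 0) = -8 + 0 = -8)
((c(6 + 0*(-3)) + 6)*(-5))*770 = ((-8 + 6)*(-5))*770 = -2*(-5)*770 = 10*770 = 7700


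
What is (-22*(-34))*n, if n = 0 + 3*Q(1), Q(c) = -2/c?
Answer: -4488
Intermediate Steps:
n = -6 (n = 0 + 3*(-2/1) = 0 + 3*(-2*1) = 0 + 3*(-2) = 0 - 6 = -6)
(-22*(-34))*n = -22*(-34)*(-6) = 748*(-6) = -4488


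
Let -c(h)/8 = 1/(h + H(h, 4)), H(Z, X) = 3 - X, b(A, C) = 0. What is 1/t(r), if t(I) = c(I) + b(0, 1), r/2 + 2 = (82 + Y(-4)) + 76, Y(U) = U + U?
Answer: -295/8 ≈ -36.875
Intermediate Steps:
Y(U) = 2*U
c(h) = -8/(-1 + h) (c(h) = -8/(h + (3 - 1*4)) = -8/(h + (3 - 4)) = -8/(h - 1) = -8/(-1 + h))
r = 296 (r = -4 + 2*((82 + 2*(-4)) + 76) = -4 + 2*((82 - 8) + 76) = -4 + 2*(74 + 76) = -4 + 2*150 = -4 + 300 = 296)
t(I) = -8/(-1 + I) (t(I) = -8/(-1 + I) + 0 = -8/(-1 + I))
1/t(r) = 1/(-8/(-1 + 296)) = 1/(-8/295) = -295/8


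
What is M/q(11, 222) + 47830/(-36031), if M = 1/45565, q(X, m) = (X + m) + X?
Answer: -531767207769/400587613660 ≈ -1.3275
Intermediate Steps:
q(X, m) = m + 2*X
M = 1/45565 ≈ 2.1947e-5
M/q(11, 222) + 47830/(-36031) = 1/(45565*(222 + 2*11)) + 47830/(-36031) = 1/(45565*(222 + 22)) + 47830*(-1/36031) = (1/45565)/244 - 47830/36031 = (1/45565)*(1/244) - 47830/36031 = 1/11117860 - 47830/36031 = -531767207769/400587613660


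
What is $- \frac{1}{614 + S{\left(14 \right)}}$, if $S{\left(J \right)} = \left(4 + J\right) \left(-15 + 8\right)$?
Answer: $- \frac{1}{488} \approx -0.0020492$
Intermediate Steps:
$S{\left(J \right)} = -28 - 7 J$ ($S{\left(J \right)} = \left(4 + J\right) \left(-7\right) = -28 - 7 J$)
$- \frac{1}{614 + S{\left(14 \right)}} = - \frac{1}{614 - 126} = - \frac{1}{488}$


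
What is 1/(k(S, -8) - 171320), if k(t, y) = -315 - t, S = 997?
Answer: -1/172632 ≈ -5.7927e-6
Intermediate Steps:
1/(k(S, -8) - 171320) = 1/((-315 - 1*997) - 171320) = 1/((-315 - 997) - 171320) = 1/(-1312 - 171320) = 1/(-172632) = -1/172632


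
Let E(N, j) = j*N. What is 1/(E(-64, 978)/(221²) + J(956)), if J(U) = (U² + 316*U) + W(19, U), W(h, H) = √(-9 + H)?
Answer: 2900772306825120/3527428230080301155293 - 2385443281*√947/3527428230080301155293 ≈ 8.2233e-7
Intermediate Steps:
E(N, j) = N*j
J(U) = U² + √(-9 + U) + 316*U (J(U) = (U² + 316*U) + √(-9 + U) = U² + √(-9 + U) + 316*U)
1/(E(-64, 978)/(221²) + J(956)) = 1/((-64*978)/(221²) + (956² + √(-9 + 956) + 316*956)) = 1/(-62592/48841 + (913936 + √947 + 302096)) = 1/(-62592*1/48841 + (1216032 + √947)) = 1/(-62592/48841 + (1216032 + √947)) = 1/(59392156320/48841 + √947)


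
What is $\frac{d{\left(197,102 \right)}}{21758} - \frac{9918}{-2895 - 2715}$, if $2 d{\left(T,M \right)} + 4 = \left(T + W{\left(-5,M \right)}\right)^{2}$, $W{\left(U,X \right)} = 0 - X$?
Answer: $\frac{7306053}{3698860} \approx 1.9752$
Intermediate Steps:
$W{\left(U,X \right)} = - X$
$d{\left(T,M \right)} = -2 + \frac{\left(T - M\right)^{2}}{2}$
$\frac{d{\left(197,102 \right)}}{21758} - \frac{9918}{-2895 - 2715} = \frac{-2 + \frac{\left(102 - 197\right)^{2}}{2}}{21758} - \frac{9918}{-2895 - 2715} = \left(-2 + \frac{\left(102 - 197\right)^{2}}{2}\right) \frac{1}{21758} - \frac{9918}{-2895 - 2715} = \left(-2 + \frac{\left(-95\right)^{2}}{2}\right) \frac{1}{21758} - \frac{9918}{-5610} = \left(-2 + \frac{1}{2} \cdot 9025\right) \frac{1}{21758} - - \frac{1653}{935} = \left(-2 + \frac{9025}{2}\right) \frac{1}{21758} + \frac{1653}{935} = \frac{9021}{2} \cdot \frac{1}{21758} + \frac{1653}{935} = \frac{9021}{43516} + \frac{1653}{935} = \frac{7306053}{3698860}$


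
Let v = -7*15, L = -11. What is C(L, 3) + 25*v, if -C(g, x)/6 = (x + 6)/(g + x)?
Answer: -10473/4 ≈ -2618.3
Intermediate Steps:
v = -105
C(g, x) = -6*(6 + x)/(g + x) (C(g, x) = -6*(x + 6)/(g + x) = -6*(6 + x)/(g + x))
C(L, 3) + 25*v = 6*(-6 - 1*3)/(-11 + 3) + 25*(-105) = 6*(-6 - 3)/(-8) - 2625 = 6*(-⅛)*(-9) - 2625 = 27/4 - 2625 = -10473/4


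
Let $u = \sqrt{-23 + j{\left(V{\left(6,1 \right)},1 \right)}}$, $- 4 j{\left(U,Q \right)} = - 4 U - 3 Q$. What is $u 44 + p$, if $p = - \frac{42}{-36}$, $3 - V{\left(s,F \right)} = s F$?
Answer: $\frac{7}{6} + 22 i \sqrt{101} \approx 1.1667 + 221.1 i$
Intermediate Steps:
$V{\left(s,F \right)} = 3 - F s$ ($V{\left(s,F \right)} = 3 - s F = 3 - F s$)
$j{\left(U,Q \right)} = U + \frac{3 Q}{4}$ ($j{\left(U,Q \right)} = - \frac{- 4 U - 3 Q}{4} = U + \frac{3 Q}{4}$)
$p = \frac{7}{6}$ ($p = \left(-42\right) \left(- \frac{1}{36}\right) = \frac{7}{6} \approx 1.1667$)
$u = \frac{i \sqrt{101}}{2}$ ($u = \sqrt{-23 + \left(\left(3 - 1 \cdot 6\right) + \frac{3}{4} \cdot 1\right)} = \sqrt{-23 + \left(\left(3 - 6\right) + \frac{3}{4}\right)} = \sqrt{-23 + \left(-3 + \frac{3}{4}\right)} = \sqrt{-23 - \frac{9}{4}} = \sqrt{- \frac{101}{4}} = \frac{i \sqrt{101}}{2} \approx 5.0249 i$)
$u 44 + p = \frac{i \sqrt{101}}{2} \cdot 44 + \frac{7}{6} = 22 i \sqrt{101} + \frac{7}{6} = \frac{7}{6} + 22 i \sqrt{101}$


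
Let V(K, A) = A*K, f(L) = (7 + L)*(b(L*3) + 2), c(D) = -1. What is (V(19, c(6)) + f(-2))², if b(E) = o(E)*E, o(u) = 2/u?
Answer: 1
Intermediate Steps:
b(E) = 2 (b(E) = (2/E)*E = 2)
f(L) = 28 + 4*L (f(L) = (7 + L)*(2 + 2) = (7 + L)*4 = 28 + 4*L)
(V(19, c(6)) + f(-2))² = (-1*19 + (28 + 4*(-2)))² = (-19 + (28 - 8))² = (-19 + 20)² = 1² = 1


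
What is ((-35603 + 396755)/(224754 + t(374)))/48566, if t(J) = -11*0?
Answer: 30096/909616897 ≈ 3.3086e-5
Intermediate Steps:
t(J) = 0
((-35603 + 396755)/(224754 + t(374)))/48566 = ((-35603 + 396755)/(224754 + 0))/48566 = (361152/224754)*(1/48566) = (361152*(1/224754))*(1/48566) = (60192/37459)*(1/48566) = 30096/909616897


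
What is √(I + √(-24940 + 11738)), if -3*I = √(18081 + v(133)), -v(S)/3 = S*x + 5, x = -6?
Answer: √(-6*√5115 + 9*I*√13202)/3 ≈ 6.1936 + 9.2758*I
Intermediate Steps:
v(S) = -15 + 18*S (v(S) = -3*(S*(-6) + 5) = -3*(-6*S + 5) = -3*(5 - 6*S) = -15 + 18*S)
I = -2*√5115/3 (I = -√(18081 + (-15 + 18*133))/3 = -√(18081 + (-15 + 2394))/3 = -√(18081 + 2379)/3 = -2*√5115/3 ≈ -47.680)
√(I + √(-24940 + 11738)) = √(-2*√5115/3 + √(-24940 + 11738)) = √(-2*√5115/3 + √(-13202)) = √(-2*√5115/3 + I*√13202)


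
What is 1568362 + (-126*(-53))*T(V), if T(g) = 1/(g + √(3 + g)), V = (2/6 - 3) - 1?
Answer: 198961600/127 - 20034*I*√6/127 ≈ 1.5666e+6 - 386.4*I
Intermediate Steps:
V = -11/3 (V = (2*(⅙) - 3) - 1 = (⅓ - 3) - 1 = -8/3 - 1 = -11/3 ≈ -3.6667)
1568362 + (-126*(-53))*T(V) = 1568362 + (-126*(-53))/(-11/3 + √(3 - 11/3)) = 1568362 + 6678/(-11/3 + √(-⅔)) = 1568362 + 6678/(-11/3 + I*√6/3)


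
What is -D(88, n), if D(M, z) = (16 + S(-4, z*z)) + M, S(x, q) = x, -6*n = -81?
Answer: -100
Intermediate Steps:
n = 27/2 (n = -⅙*(-81) = 27/2 ≈ 13.500)
D(M, z) = 12 + M (D(M, z) = (16 - 4) + M = 12 + M)
-D(88, n) = -(12 + 88) = -1*100 = -100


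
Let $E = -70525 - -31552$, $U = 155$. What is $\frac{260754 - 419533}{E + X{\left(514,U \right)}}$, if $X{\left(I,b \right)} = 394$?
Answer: $\frac{158779}{38579} \approx 4.1157$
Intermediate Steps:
$E = -38973$ ($E = -70525 + 31552 = -38973$)
$\frac{260754 - 419533}{E + X{\left(514,U \right)}} = \frac{260754 - 419533}{-38973 + 394} = - \frac{158779}{-38579} = \left(-158779\right) \left(- \frac{1}{38579}\right) = \frac{158779}{38579}$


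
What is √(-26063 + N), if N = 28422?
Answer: √2359 ≈ 48.570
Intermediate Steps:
√(-26063 + N) = √(-26063 + 28422) = √2359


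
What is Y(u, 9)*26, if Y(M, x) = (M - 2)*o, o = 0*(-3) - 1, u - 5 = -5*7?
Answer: 832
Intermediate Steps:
u = -30 (u = 5 - 5*7 = 5 - 35 = -30)
o = -1 (o = 0 - 1 = -1)
Y(M, x) = 2 - M (Y(M, x) = (M - 2)*(-1) = (-2 + M)*(-1) = 2 - M)
Y(u, 9)*26 = (2 - 1*(-30))*26 = (2 + 30)*26 = 32*26 = 832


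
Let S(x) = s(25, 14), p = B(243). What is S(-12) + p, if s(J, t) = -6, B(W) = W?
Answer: 237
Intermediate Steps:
p = 243
S(x) = -6
S(-12) + p = -6 + 243 = 237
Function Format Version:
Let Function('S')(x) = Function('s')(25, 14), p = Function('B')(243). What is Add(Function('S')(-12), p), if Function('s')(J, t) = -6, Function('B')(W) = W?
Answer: 237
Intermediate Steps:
p = 243
Function('S')(x) = -6
Add(Function('S')(-12), p) = Add(-6, 243) = 237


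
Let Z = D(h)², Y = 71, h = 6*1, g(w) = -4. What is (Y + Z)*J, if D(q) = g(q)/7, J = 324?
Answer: 1132380/49 ≈ 23110.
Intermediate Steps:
h = 6
D(q) = -4/7
Z = 16/49 (Z = (-4/7)² = 16/49 ≈ 0.32653)
(Y + Z)*J = (71 + 16/49)*324 = (3495/49)*324 = 1132380/49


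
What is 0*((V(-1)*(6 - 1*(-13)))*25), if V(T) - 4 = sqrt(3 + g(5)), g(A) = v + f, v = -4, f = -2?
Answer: 0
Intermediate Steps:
g(A) = -6 (g(A) = -4 - 2 = -6)
V(T) = 4 + I*sqrt(3) (V(T) = 4 + sqrt(3 - 6) = 4 + sqrt(-3) = 4 + I*sqrt(3))
0*((V(-1)*(6 - 1*(-13)))*25) = 0*(((4 + I*sqrt(3))*(6 - 1*(-13)))*25) = 0*(((4 + I*sqrt(3))*(6 + 13))*25) = 0*(((4 + I*sqrt(3))*19)*25) = 0*((76 + 19*I*sqrt(3))*25) = 0*(1900 + 475*I*sqrt(3)) = 0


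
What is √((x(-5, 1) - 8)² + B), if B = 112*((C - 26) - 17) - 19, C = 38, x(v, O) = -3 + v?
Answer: I*√323 ≈ 17.972*I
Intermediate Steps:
B = -579 (B = 112*((38 - 26) - 17) - 19 = 112*(12 - 17) - 19 = 112*(-5) - 19 = -560 - 19 = -579)
√((x(-5, 1) - 8)² + B) = √(((-3 - 5) - 8)² - 579) = √((-8 - 8)² - 579) = √((-16)² - 579) = √(256 - 579) = √(-323) = I*√323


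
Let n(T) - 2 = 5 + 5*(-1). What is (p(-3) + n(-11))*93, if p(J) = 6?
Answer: 744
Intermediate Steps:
n(T) = 2 (n(T) = 2 + (5 + 5*(-1)) = 2 + (5 - 5) = 2 + 0 = 2)
(p(-3) + n(-11))*93 = (6 + 2)*93 = 8*93 = 744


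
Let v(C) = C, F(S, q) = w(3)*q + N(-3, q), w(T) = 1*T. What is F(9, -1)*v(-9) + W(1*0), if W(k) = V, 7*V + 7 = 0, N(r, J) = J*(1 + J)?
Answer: 26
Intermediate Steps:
w(T) = T
V = -1 (V = -1 + (⅐)*0 = -1 + 0 = -1)
F(S, q) = 3*q + q*(1 + q)
W(k) = -1
F(9, -1)*v(-9) + W(1*0) = -(4 - 1)*(-9) - 1 = -1*3*(-9) - 1 = -3*(-9) - 1 = 27 - 1 = 26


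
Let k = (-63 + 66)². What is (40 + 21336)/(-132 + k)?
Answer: -21376/123 ≈ -173.79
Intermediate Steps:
k = 9 (k = 3² = 9)
(40 + 21336)/(-132 + k) = (40 + 21336)/(-132 + 9) = 21376/(-123) = 21376*(-1/123) = -21376/123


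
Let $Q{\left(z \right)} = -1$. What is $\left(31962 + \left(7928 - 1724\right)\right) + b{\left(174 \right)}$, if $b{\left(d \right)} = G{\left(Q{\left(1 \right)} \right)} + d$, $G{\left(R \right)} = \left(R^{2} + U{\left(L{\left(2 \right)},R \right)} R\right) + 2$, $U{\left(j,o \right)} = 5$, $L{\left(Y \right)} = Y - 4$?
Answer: $38338$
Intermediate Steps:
$L{\left(Y \right)} = -4 + Y$ ($L{\left(Y \right)} = Y - 4 = -4 + Y$)
$G{\left(R \right)} = 2 + R^{2} + 5 R$ ($G{\left(R \right)} = \left(R^{2} + 5 R\right) + 2 = 2 + R^{2} + 5 R$)
$b{\left(d \right)} = -2 + d$ ($b{\left(d \right)} = \left(2 + \left(-1\right)^{2} + 5 \left(-1\right)\right) + d = \left(2 + 1 - 5\right) + d = -2 + d$)
$\left(31962 + \left(7928 - 1724\right)\right) + b{\left(174 \right)} = \left(31962 + \left(7928 - 1724\right)\right) + \left(-2 + 174\right) = \left(31962 + \left(7928 - 1724\right)\right) + 172 = \left(31962 + 6204\right) + 172 = 38166 + 172 = 38338$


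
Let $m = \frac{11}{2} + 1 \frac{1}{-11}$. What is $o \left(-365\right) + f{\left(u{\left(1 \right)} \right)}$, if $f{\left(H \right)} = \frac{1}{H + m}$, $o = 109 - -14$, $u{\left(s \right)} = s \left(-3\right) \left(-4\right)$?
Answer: $- \frac{17194763}{383} \approx -44895.0$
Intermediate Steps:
$u{\left(s \right)} = 12 s$ ($u{\left(s \right)} = - 3 s \left(-4\right) = 12 s$)
$o = 123$ ($o = 109 + 14 = 123$)
$m = \frac{119}{22}$ ($m = 11 \cdot \frac{1}{2} + 1 \left(- \frac{1}{11}\right) = \frac{11}{2} - \frac{1}{11} = \frac{119}{22} \approx 5.4091$)
$f{\left(H \right)} = \frac{1}{\frac{119}{22} + H}$ ($f{\left(H \right)} = \frac{1}{H + \frac{119}{22}} = \frac{1}{\frac{119}{22} + H}$)
$o \left(-365\right) + f{\left(u{\left(1 \right)} \right)} = 123 \left(-365\right) + \frac{22}{119 + 22 \cdot 12 \cdot 1} = -44895 + \frac{22}{119 + 22 \cdot 12} = -44895 + \frac{22}{119 + 264} = -44895 + \frac{22}{383} = - \frac{17194763}{383}$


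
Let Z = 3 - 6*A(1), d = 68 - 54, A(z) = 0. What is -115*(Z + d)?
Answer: -1955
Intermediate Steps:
d = 14
Z = 3 (Z = 3 - 6*0 = 3 + 0 = 3)
-115*(Z + d) = -115*(3 + 14) = -115*17 = -1955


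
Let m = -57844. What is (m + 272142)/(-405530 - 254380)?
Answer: -107149/329955 ≈ -0.32474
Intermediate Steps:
(m + 272142)/(-405530 - 254380) = (-57844 + 272142)/(-405530 - 254380) = 214298/(-659910) = 214298*(-1/659910) = -107149/329955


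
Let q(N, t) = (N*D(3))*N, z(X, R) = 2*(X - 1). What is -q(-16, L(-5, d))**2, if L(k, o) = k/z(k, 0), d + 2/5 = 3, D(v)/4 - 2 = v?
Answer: -26214400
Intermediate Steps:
D(v) = 8 + 4*v
d = 13/5 (d = -2/5 + 3 = 13/5 ≈ 2.6000)
z(X, R) = -2 + 2*X (z(X, R) = 2*(-1 + X) = -2 + 2*X)
L(k, o) = k/(-2 + 2*k)
q(N, t) = 20*N**2 (q(N, t) = (N*(8 + 4*3))*N = (N*(8 + 12))*N = (N*20)*N = (20*N)*N = 20*N**2)
-q(-16, L(-5, d))**2 = -(20*(-16)**2)**2 = -(20*256)**2 = -1*5120**2 = -1*26214400 = -26214400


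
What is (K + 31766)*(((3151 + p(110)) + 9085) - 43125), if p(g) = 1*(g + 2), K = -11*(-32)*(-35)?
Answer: -598489542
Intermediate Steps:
K = -12320 (K = 352*(-35) = -12320)
p(g) = 2 + g (p(g) = 1*(2 + g) = 2 + g)
(K + 31766)*(((3151 + p(110)) + 9085) - 43125) = (-12320 + 31766)*(((3151 + (2 + 110)) + 9085) - 43125) = 19446*(((3151 + 112) + 9085) - 43125) = 19446*((3263 + 9085) - 43125) = 19446*(12348 - 43125) = 19446*(-30777) = -598489542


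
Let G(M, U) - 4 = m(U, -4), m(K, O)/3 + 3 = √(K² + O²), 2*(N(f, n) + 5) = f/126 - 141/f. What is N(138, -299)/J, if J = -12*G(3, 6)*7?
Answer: 47945/71893584 + 9589*√13/11982264 ≈ 0.0035523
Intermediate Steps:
N(f, n) = -5 - 141/(2*f) + f/252 (N(f, n) = -5 + (f/126 - 141/f)/2 = -5 + (-141/f + f/126)/2 = -5 + (-141/(2*f) + f/252) = -5 - 141/(2*f) + f/252)
m(K, O) = -9 + 3*√(K² + O²)
G(M, U) = -5 + 3*√(16 + U²) (G(M, U) = 4 + (-9 + 3*√(U² + (-4)²)) = 4 + (-9 + 3*√(U² + 16)) = 4 + (-9 + 3*√(16 + U²)) = -5 + 3*√(16 + U²))
J = 420 - 504*√13 (J = -12*(-5 + 3*√(16 + 6²))*7 = -12*(-5 + 3*√(16 + 36))*7 = -12*(-5 + 3*√52)*7 = -12*(-5 + 3*(2*√13))*7 = -12*(-5 + 6*√13)*7 = (60 - 72*√13)*7 = 420 - 504*√13 ≈ -1397.2)
N(138, -299)/J = ((1/252)*(-17766 + 138*(-1260 + 138))/138)/(420 - 504*√13) = ((1/252)*(1/138)*(-17766 + 138*(-1122)))/(420 - 504*√13) = ((1/252)*(1/138)*(-17766 - 154836))/(420 - 504*√13) = ((1/252)*(1/138)*(-172602))/(420 - 504*√13) = -9589/(1932*(420 - 504*√13))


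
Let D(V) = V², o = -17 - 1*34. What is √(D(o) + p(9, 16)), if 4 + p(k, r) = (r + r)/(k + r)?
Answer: √64957/5 ≈ 50.973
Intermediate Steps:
p(k, r) = -4 + 2*r/(k + r) (p(k, r) = -4 + (r + r)/(k + r) = -4 + (2*r)/(k + r) = -4 + 2*r/(k + r))
o = -51 (o = -17 - 34 = -51)
√(D(o) + p(9, 16)) = √((-51)² + 2*(-1*16 - 2*9)/(9 + 16)) = √(2601 + 2*(-16 - 18)/25) = √(2601 + 2*(1/25)*(-34)) = √(2601 - 68/25) = √(64957/25) = √64957/5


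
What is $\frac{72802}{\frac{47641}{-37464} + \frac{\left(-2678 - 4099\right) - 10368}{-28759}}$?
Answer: $- \frac{78438853267152}{727787239} \approx -1.0778 \cdot 10^{5}$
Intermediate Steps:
$\frac{72802}{\frac{47641}{-37464} + \frac{\left(-2678 - 4099\right) - 10368}{-28759}} = \frac{72802}{47641 \left(- \frac{1}{37464}\right) + \left(-6777 - 10368\right) \left(- \frac{1}{28759}\right)} = \frac{72802}{- \frac{47641}{37464} - - \frac{17145}{28759}} = \frac{72802}{- \frac{47641}{37464} + \frac{17145}{28759}} = \frac{72802}{- \frac{727787239}{1077427176}} = 72802 \left(- \frac{1077427176}{727787239}\right) = - \frac{78438853267152}{727787239}$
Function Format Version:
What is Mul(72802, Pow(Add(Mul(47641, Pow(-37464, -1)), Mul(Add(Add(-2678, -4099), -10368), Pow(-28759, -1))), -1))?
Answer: Rational(-78438853267152, 727787239) ≈ -1.0778e+5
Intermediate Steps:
Mul(72802, Pow(Add(Mul(47641, Pow(-37464, -1)), Mul(Add(Add(-2678, -4099), -10368), Pow(-28759, -1))), -1)) = Mul(72802, Pow(Add(Mul(47641, Rational(-1, 37464)), Mul(Add(-6777, -10368), Rational(-1, 28759))), -1)) = Mul(72802, Pow(Add(Rational(-47641, 37464), Mul(-17145, Rational(-1, 28759))), -1)) = Mul(72802, Pow(Add(Rational(-47641, 37464), Rational(17145, 28759)), -1)) = Mul(72802, Pow(Rational(-727787239, 1077427176), -1)) = Mul(72802, Rational(-1077427176, 727787239)) = Rational(-78438853267152, 727787239)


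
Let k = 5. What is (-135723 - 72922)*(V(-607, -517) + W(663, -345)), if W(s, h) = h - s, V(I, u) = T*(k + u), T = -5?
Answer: -323817040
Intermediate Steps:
V(I, u) = -25 - 5*u (V(I, u) = -5*(5 + u) = -25 - 5*u)
(-135723 - 72922)*(V(-607, -517) + W(663, -345)) = (-135723 - 72922)*((-25 - 5*(-517)) + (-345 - 1*663)) = -208645*((-25 + 2585) + (-345 - 663)) = -208645*(2560 - 1008) = -208645*1552 = -323817040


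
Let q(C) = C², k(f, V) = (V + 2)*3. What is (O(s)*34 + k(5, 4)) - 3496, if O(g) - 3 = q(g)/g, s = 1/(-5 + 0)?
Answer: -16914/5 ≈ -3382.8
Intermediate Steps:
k(f, V) = 6 + 3*V (k(f, V) = (2 + V)*3 = 6 + 3*V)
s = -⅕ (s = 1/(-5) = -⅕ ≈ -0.20000)
O(g) = 3 + g (O(g) = 3 + g²/g = 3 + g)
(O(s)*34 + k(5, 4)) - 3496 = ((3 - ⅕)*34 + (6 + 3*4)) - 3496 = ((14/5)*34 + (6 + 12)) - 3496 = (476/5 + 18) - 3496 = 566/5 - 3496 = -16914/5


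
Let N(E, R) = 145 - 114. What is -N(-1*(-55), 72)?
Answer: -31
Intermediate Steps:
N(E, R) = 31
-N(-1*(-55), 72) = -1*31 = -31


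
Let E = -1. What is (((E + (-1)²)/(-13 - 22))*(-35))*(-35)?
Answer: 0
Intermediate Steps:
(((E + (-1)²)/(-13 - 22))*(-35))*(-35) = (((-1 + (-1)²)/(-13 - 22))*(-35))*(-35) = (((-1 + 1)/(-35))*(-35))*(-35) = ((0*(-1/35))*(-35))*(-35) = (0*(-35))*(-35) = 0*(-35) = 0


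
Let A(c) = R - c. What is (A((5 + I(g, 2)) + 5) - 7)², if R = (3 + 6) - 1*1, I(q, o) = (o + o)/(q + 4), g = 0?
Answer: 100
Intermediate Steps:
I(q, o) = 2*o/(4 + q) (I(q, o) = (2*o)/(4 + q) = 2*o/(4 + q))
R = 8 (R = 9 - 1 = 8)
A(c) = 8 - c
(A((5 + I(g, 2)) + 5) - 7)² = ((8 - ((5 + 2*2/(4 + 0)) + 5)) - 7)² = ((8 - ((5 + 2*2/4) + 5)) - 7)² = ((8 - ((5 + 2*2*(¼)) + 5)) - 7)² = ((8 - ((5 + 1) + 5)) - 7)² = ((8 - (6 + 5)) - 7)² = ((8 - 1*11) - 7)² = ((8 - 11) - 7)² = (-3 - 7)² = (-10)² = 100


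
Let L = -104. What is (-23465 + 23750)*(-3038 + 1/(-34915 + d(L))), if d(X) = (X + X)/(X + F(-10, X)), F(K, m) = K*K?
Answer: -10061810525/11621 ≈ -8.6583e+5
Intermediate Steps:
F(K, m) = K**2
d(X) = 2*X/(100 + X) (d(X) = (X + X)/(X + (-10)**2) = (2*X)/(X + 100) = (2*X)/(100 + X) = 2*X/(100 + X))
(-23465 + 23750)*(-3038 + 1/(-34915 + d(L))) = (-23465 + 23750)*(-3038 + 1/(-34915 + 2*(-104)/(100 - 104))) = 285*(-3038 + 1/(-34915 + 2*(-104)/(-4))) = 285*(-3038 + 1/(-34915 + 2*(-104)*(-1/4))) = 285*(-3038 + 1/(-34915 + 52)) = 285*(-3038 + 1/(-34863)) = 285*(-3038 - 1/34863) = 285*(-105913795/34863) = -10061810525/11621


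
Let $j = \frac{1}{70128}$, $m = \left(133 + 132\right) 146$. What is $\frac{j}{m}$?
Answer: $\frac{1}{2713252320} \approx 3.6856 \cdot 10^{-10}$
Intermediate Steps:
$m = 38690$ ($m = 265 \cdot 146 = 38690$)
$j = \frac{1}{70128} \approx 1.426 \cdot 10^{-5}$
$\frac{j}{m} = \frac{1}{70128 \cdot 38690} = \frac{1}{70128} \cdot \frac{1}{38690} = \frac{1}{2713252320}$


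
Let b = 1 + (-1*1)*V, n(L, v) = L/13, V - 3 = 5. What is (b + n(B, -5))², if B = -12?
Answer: 10609/169 ≈ 62.775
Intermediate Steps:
V = 8 (V = 3 + 5 = 8)
n(L, v) = L/13 (n(L, v) = L*(1/13) = L/13)
b = -7 (b = 1 - 1*1*8 = 1 - 1*8 = 1 - 8 = -7)
(b + n(B, -5))² = (-7 + (1/13)*(-12))² = (-7 - 12/13)² = (-103/13)² = 10609/169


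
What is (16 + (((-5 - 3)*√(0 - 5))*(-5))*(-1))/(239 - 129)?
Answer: 8/55 - 4*I*√5/11 ≈ 0.14545 - 0.81312*I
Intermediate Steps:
(16 + (((-5 - 3)*√(0 - 5))*(-5))*(-1))/(239 - 129) = (16 + (-8*I*√5*(-5))*(-1))/110 = (16 + (-8*I*√5*(-5))*(-1))*(1/110) = (16 + (40*I*√5)*(-1))*(1/110) = (16 - 40*I*√5)*(1/110) = 8/55 - 4*I*√5/11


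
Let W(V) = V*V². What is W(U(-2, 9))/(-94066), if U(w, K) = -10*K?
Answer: 364500/47033 ≈ 7.7499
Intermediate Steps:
W(V) = V³
W(U(-2, 9))/(-94066) = (-10*9)³/(-94066) = (-90)³*(-1/94066) = -729000*(-1/94066) = 364500/47033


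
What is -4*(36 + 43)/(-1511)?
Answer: 316/1511 ≈ 0.20913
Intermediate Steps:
-4*(36 + 43)/(-1511) = -4*79*(-1/1511) = -316*(-1/1511) = 316/1511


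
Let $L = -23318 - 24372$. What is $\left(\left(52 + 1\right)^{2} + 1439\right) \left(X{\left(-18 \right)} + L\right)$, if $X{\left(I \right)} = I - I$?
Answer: $-202587120$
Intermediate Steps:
$L = -47690$
$X{\left(I \right)} = 0$
$\left(\left(52 + 1\right)^{2} + 1439\right) \left(X{\left(-18 \right)} + L\right) = \left(\left(52 + 1\right)^{2} + 1439\right) \left(0 - 47690\right) = \left(53^{2} + 1439\right) \left(-47690\right) = \left(2809 + 1439\right) \left(-47690\right) = 4248 \left(-47690\right) = -202587120$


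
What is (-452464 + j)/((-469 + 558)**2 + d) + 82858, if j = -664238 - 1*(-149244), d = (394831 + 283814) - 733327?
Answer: 1291830132/15587 ≈ 82879.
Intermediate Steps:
d = -54682 (d = 678645 - 733327 = -54682)
j = -514994 (j = -664238 + 149244 = -514994)
(-452464 + j)/((-469 + 558)**2 + d) + 82858 = (-452464 - 514994)/((-469 + 558)**2 - 54682) + 82858 = -967458/(89**2 - 54682) + 82858 = -967458/(7921 - 54682) + 82858 = -967458/(-46761) + 82858 = -967458*(-1/46761) + 82858 = 322486/15587 + 82858 = 1291830132/15587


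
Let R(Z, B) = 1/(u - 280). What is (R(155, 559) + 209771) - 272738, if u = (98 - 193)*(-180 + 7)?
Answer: -1017231884/16155 ≈ -62967.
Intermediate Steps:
u = 16435 (u = -95*(-173) = 16435)
R(Z, B) = 1/16155 (R(Z, B) = 1/(16435 - 280) = 1/16155)
(R(155, 559) + 209771) - 272738 = (1/16155 + 209771) - 272738 = 3388850506/16155 - 272738 = -1017231884/16155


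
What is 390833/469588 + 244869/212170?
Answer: 14136470113/7116606140 ≈ 1.9864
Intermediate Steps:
390833/469588 + 244869/212170 = 14136470113/7116606140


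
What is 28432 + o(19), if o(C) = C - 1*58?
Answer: 28393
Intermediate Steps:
o(C) = -58 + C (o(C) = C - 58 = -58 + C)
28432 + o(19) = 28432 + (-58 + 19) = 28432 - 39 = 28393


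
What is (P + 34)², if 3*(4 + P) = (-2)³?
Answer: 6724/9 ≈ 747.11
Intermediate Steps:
P = -20/3 (P = -4 + (⅓)*(-2)³ = -4 + (⅓)*(-8) = -4 - 8/3 = -20/3 ≈ -6.6667)
(P + 34)² = (-20/3 + 34)² = (82/3)² = 6724/9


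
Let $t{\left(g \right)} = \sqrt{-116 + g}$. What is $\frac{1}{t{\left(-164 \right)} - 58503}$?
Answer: $- \frac{58503}{3422601289} - \frac{2 i \sqrt{70}}{3422601289} \approx -1.7093 \cdot 10^{-5} - 4.889 \cdot 10^{-9} i$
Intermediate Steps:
$\frac{1}{t{\left(-164 \right)} - 58503} = \frac{1}{\sqrt{-116 - 164} - 58503} = \frac{1}{\sqrt{-280} - 58503} = \frac{1}{2 i \sqrt{70} - 58503} = \frac{1}{-58503 + 2 i \sqrt{70}}$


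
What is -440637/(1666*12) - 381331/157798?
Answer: -12859201113/525782936 ≈ -24.457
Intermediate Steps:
-440637/(1666*12) - 381331/157798 = -440637/19992 - 381331*1/157798 = -440637*1/19992 - 381331/157798 = -146879/6664 - 381331/157798 = -12859201113/525782936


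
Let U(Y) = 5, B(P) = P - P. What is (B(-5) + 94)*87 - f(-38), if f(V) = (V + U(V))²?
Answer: 7089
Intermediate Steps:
B(P) = 0
f(V) = (5 + V)² (f(V) = (V + 5)² = (5 + V)²)
(B(-5) + 94)*87 - f(-38) = (0 + 94)*87 - (5 - 38)² = 94*87 - 1*(-33)² = 8178 - 1*1089 = 8178 - 1089 = 7089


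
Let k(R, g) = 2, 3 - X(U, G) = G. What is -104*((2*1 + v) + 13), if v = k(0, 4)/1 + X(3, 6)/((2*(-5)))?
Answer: -8996/5 ≈ -1799.2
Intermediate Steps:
X(U, G) = 3 - G
v = 23/10 (v = 2/1 + (3 - 1*6)/((2*(-5))) = 2*1 + (3 - 6)/(-10) = 2 - 3*(-⅒) = 2 + 3/10 = 23/10 ≈ 2.3000)
-104*((2*1 + v) + 13) = -104*((2*1 + 23/10) + 13) = -104*((2 + 23/10) + 13) = -104*(43/10 + 13) = -104*173/10 = -8996/5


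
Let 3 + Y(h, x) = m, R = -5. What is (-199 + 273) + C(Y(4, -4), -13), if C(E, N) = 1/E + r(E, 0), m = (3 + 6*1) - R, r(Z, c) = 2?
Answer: 837/11 ≈ 76.091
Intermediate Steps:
m = 14 (m = (3 + 6*1) - 1*(-5) = (3 + 6) + 5 = 9 + 5 = 14)
Y(h, x) = 11 (Y(h, x) = -3 + 14 = 11)
C(E, N) = 2 + 1/E (C(E, N) = 1/E + 2 = 2 + 1/E)
(-199 + 273) + C(Y(4, -4), -13) = (-199 + 273) + (2 + 1/11) = 74 + (2 + 1/11) = 74 + 23/11 = 837/11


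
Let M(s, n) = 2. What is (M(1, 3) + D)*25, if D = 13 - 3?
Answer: 300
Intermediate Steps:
D = 10
(M(1, 3) + D)*25 = (2 + 10)*25 = 12*25 = 300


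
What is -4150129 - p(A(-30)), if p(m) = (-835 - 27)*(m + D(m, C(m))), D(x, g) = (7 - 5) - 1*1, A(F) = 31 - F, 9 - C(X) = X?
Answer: -4096685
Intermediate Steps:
C(X) = 9 - X
D(x, g) = 1 (D(x, g) = 2 - 1 = 1)
p(m) = -862 - 862*m (p(m) = (-835 - 27)*(m + 1) = -862*(1 + m) = -862 - 862*m)
-4150129 - p(A(-30)) = -4150129 - (-862 - 862*(31 - 1*(-30))) = -4150129 - (-862 - 862*(31 + 30)) = -4150129 - (-862 - 862*61) = -4150129 - (-862 - 52582) = -4150129 - 1*(-53444) = -4150129 + 53444 = -4096685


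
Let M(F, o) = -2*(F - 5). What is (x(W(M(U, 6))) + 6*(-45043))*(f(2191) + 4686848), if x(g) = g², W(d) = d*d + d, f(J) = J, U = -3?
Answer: -920336440686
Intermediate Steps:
M(F, o) = 10 - 2*F (M(F, o) = -2*(-5 + F) = 10 - 2*F)
W(d) = d + d² (W(d) = d² + d = d + d²)
(x(W(M(U, 6))) + 6*(-45043))*(f(2191) + 4686848) = (((10 - 2*(-3))*(1 + (10 - 2*(-3))))² + 6*(-45043))*(2191 + 4686848) = (((10 + 6)*(1 + (10 + 6)))² - 270258)*4689039 = ((16*(1 + 16))² - 270258)*4689039 = ((16*17)² - 270258)*4689039 = (272² - 270258)*4689039 = (73984 - 270258)*4689039 = -196274*4689039 = -920336440686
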